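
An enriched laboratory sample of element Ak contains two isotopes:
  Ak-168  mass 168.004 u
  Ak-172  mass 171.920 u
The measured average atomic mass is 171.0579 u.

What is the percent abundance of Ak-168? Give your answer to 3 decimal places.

22.015%

Writing the weighted mean with unknown fraction x of Ak-168:
168.004·x + 171.920·(1 − x) = 171.0579
(168.004 − 171.920)·x = 171.0579 − 171.920
x = -0.8621 / -3.916 = 0.22015 → 22.015% Ak-168, 77.985% Ak-172.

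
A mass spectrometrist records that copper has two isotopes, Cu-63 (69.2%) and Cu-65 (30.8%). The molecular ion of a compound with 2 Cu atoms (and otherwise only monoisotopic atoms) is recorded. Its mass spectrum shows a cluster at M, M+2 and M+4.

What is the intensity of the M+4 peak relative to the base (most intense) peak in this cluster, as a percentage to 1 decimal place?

19.8%

Term probabilities: M 0.4789, M+2 0.4263, M+4 0.0949. Base peak = M.
P(M) = C(2,0) × 0.692^2 × 0.308^0 = 1 × 0.478864 × 1.0000 = 0.478864 (base)
P(M+4) = C(2,2) × 0.692^0 × 0.308^2 = 1 × 1.0000 × 0.094864 = 0.094864
Relative intensity = 0.094864 / 0.478864 × 100 = 19.8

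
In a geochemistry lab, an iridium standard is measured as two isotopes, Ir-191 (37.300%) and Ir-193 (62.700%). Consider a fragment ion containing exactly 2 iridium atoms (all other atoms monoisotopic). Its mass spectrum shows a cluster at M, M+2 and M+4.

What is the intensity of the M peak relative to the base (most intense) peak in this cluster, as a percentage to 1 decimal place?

Binomial terms of (0.37300 + 0.62700)^2: M 0.1391, M+2 0.4677, M+4 0.3931 → M+2 is the base peak.
P(M+2) = C(2,1) × 0.37300^1 × 0.62700^1 = 2 × 0.3730 × 0.6270 = 0.467742 (base)
P(M) = C(2,0) × 0.37300^2 × 0.62700^0 = 1 × 0.139129 × 1.0000 = 0.139129
Relative intensity = 0.139129 / 0.467742 × 100 = 29.7

29.7%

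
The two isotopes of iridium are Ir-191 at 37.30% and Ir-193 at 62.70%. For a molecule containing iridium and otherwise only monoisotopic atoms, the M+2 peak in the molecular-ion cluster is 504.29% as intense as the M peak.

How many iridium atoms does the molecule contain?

The M+2/M ratio from n Ir atoms is n · q/p = n · 0.6270/0.3730.
n = 5.0429 × 0.3730/0.6270 = 3.00 ≈ 3

3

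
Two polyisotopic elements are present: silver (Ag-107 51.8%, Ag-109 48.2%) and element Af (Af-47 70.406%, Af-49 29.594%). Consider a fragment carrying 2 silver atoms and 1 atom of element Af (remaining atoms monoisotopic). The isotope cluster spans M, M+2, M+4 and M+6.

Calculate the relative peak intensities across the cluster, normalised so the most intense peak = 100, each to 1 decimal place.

43.8 : 100.0 : 72.2 : 16.0

Silver pattern (n=2): 0.268324 : 0.499352 : 0.232324
Element Af pattern (n=1): 0.70406 : 0.29594
Convolve the two distributions (both contribute in 2-u steps):
  M: 0.268324×0.70406 = 0.188916
  M+2: 0.268324×0.29594 + 0.499352×0.70406 = 0.430982
  M+4: 0.499352×0.29594 + 0.232324×0.70406 = 0.311348
  M+6: 0.232324×0.29594 = 0.068754
Scale to base peak (0.430982) = 100: 43.8 : 100.0 : 72.2 : 16.0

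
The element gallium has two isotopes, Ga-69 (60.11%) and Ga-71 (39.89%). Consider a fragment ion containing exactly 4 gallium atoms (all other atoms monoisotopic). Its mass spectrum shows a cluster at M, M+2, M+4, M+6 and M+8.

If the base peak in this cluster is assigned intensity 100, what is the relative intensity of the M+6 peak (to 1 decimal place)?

44.0

Term probabilities: M 0.1306, M+2 0.3465, M+4 0.3450, M+6 0.1526, M+8 0.0253. Base peak = M+2.
P(M+2) = C(4,1) × 0.6011^3 × 0.3989^1 = 4 × 0.21719018 × 0.3989 = 0.346549 (base)
P(M+6) = C(4,3) × 0.6011^1 × 0.3989^3 = 4 × 0.6011 × 0.06347345 = 0.152616
Relative intensity = 0.152616 / 0.346549 × 100 = 44.0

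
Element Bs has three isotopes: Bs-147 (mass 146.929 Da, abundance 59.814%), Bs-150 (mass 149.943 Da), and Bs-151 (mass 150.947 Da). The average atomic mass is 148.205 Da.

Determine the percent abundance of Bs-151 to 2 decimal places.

Let x and y be the fractions of Bs-150 and Bs-151. Then x + y = 1 − 0.59814 = 0.40186 and 149.943x + 150.947y = 148.205 − 0.59814×146.929 = 60.32088794.
Substituting: 149.943x + 150.947(0.40186 − x) = 60.32088794
(149.943 − 150.947)x = -0.33867348  ⇒  x = 0.33732, y = 0.06454
Bs-150: 33.73%, Bs-151: 6.45%.

6.45%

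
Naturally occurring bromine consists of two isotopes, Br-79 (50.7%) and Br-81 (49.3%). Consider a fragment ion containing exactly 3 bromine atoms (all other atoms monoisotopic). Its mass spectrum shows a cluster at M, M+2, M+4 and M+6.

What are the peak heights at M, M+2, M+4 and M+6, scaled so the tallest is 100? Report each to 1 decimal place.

Expanding (0.507 + 0.493)^3:
P(M) = 0.507^3 = 0.130324
P(M+2) = 3 × 0.507^2 × 0.493^1 = 0.380175
P(M+4) = 3 × 0.507^1 × 0.493^2 = 0.369678
P(M+6) = 0.493^3 = 0.119823
The M+2 peak is largest (0.380175); scaling to 100 gives 34.3 : 100.0 : 97.2 : 31.5.

34.3 : 100.0 : 97.2 : 31.5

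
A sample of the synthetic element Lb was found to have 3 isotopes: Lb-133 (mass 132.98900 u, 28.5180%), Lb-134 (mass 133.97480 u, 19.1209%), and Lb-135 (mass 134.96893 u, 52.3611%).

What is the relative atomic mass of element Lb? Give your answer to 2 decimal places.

134.21 u

Average mass = Σ (abundance × isotope mass) = 0.285180 × 132.98900 + 0.191209 × 133.97480 + 0.523611 × 134.96893
= 37.925803 + 25.617188 + 70.671216 = 134.214207 u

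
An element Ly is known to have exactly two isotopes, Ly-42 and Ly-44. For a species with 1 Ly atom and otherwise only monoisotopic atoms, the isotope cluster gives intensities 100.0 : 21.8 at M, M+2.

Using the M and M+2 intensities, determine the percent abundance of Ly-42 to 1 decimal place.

Let p = fractional abundance of Ly-42. I(M+2)/I(M) = [C(1,1)·p^0·(1−p)] / p^1 = 1·(1−p)/p = 21.8/100.0 = 0.2180
(1−p)/p = 0.2180/1 = 0.2180  ⇒  p = 1/(1 + 0.2180) = 0.8210
Ly-42: 82.1%, Ly-44: 17.9%.

82.1%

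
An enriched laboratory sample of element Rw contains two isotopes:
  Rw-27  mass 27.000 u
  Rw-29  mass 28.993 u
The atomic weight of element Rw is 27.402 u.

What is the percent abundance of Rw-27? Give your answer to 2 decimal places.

Writing the weighted mean with unknown fraction x of Rw-27:
27.000·x + 28.993·(1 − x) = 27.402
(27.000 − 28.993)·x = 27.402 − 28.993
x = -1.591 / -1.993 = 0.79829 → 79.83% Rw-27, 20.17% Rw-29.

79.83%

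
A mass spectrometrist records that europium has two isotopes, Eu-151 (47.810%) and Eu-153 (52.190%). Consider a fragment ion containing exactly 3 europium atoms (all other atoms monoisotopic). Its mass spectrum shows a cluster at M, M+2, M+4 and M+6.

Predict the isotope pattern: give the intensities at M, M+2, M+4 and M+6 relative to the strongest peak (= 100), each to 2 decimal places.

27.97 : 91.61 : 100.00 : 36.39

Expanding (0.47810 + 0.52190)^3:
P(M) = 0.47810^3 = 0.109284
P(M+2) = 3 × 0.47810^2 × 0.52190^1 = 0.357887
P(M+4) = 3 × 0.47810^1 × 0.52190^2 = 0.390674
P(M+6) = 0.52190^3 = 0.142155
The M+4 peak is largest (0.390674); scaling to 100 gives 27.97 : 91.61 : 100.00 : 36.39.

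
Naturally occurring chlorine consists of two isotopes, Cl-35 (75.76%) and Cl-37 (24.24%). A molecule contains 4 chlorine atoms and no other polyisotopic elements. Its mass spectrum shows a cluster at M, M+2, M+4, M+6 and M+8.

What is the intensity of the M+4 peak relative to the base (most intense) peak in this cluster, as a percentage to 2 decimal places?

47.99%

Term probabilities: M 0.3294, M+2 0.4216, M+4 0.2023, M+6 0.0432, M+8 0.0035. Base peak = M+2.
P(M+2) = C(4,1) × 0.7576^3 × 0.2424^1 = 4 × 0.4348304 × 0.2424 = 0.421612 (base)
P(M+4) = C(4,2) × 0.7576^2 × 0.2424^2 = 6 × 0.57395776 × 0.05875776 = 0.202347
Relative intensity = 0.202347 / 0.421612 × 100 = 47.99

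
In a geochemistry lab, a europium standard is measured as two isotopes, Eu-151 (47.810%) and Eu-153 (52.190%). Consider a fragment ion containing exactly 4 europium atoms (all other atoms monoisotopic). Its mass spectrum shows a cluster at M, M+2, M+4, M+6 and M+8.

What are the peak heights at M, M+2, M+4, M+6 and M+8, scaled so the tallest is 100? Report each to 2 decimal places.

Expanding (0.47810 + 0.52190)^4:
P(M) = 0.47810^4 = 0.052249
P(M+2) = 4 × 0.47810^3 × 0.52190^1 = 0.228141
P(M+4) = 6 × 0.47810^2 × 0.52190^2 = 0.373563
P(M+6) = 4 × 0.47810^1 × 0.52190^3 = 0.271857
P(M+8) = 0.52190^4 = 0.074191
The M+4 peak is largest (0.373563); scaling to 100 gives 13.99 : 61.07 : 100.00 : 72.77 : 19.86.

13.99 : 61.07 : 100.00 : 72.77 : 19.86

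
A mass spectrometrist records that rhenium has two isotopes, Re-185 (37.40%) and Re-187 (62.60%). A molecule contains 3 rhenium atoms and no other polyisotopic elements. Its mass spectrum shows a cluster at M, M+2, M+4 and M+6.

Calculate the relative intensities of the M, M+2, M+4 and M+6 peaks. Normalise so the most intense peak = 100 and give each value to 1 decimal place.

11.9 : 59.7 : 100.0 : 55.8

The 3 Re atoms are independent, so intensities follow the terms of (0.3740 + 0.6260)^3.
P(M) = 0.3740^3 = 0.052314
P(M+2) = 3 × 0.3740^2 × 0.6260^1 = 0.262687
P(M+4) = 3 × 0.3740^1 × 0.6260^2 = 0.439685
P(M+6) = 0.6260^3 = 0.245314
The M+4 peak is largest (0.439685); scaling to 100 gives 11.9 : 59.7 : 100.0 : 55.8.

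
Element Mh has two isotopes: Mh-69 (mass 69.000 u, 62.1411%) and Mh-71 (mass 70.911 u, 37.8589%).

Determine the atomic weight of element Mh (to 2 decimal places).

69.72 u

The abundance-weighted mean is 0.621411 × 69.000 + 0.378589 × 70.911
= 42.8774 + 26.8461 = 69.7235 u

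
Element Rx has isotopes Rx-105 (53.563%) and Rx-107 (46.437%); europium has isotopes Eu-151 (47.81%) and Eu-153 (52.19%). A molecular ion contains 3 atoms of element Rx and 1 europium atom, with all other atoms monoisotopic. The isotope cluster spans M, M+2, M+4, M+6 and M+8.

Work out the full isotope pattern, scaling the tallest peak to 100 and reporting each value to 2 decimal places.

19.63 : 72.49 : 100.00 : 61.11 : 13.96

Element Rx pattern (n=3): 0.15367198 : 0.39968256 : 0.34650895 : 0.10013651
Europium pattern (n=1): 0.4781 : 0.5219
Convolve the two distributions (both contribute in 2-u steps):
  M: 0.15367198×0.4781 = 0.073471
  M+2: 0.15367198×0.5219 + 0.39968256×0.4781 = 0.271290
  M+4: 0.39968256×0.5219 + 0.34650895×0.4781 = 0.374260
  M+6: 0.34650895×0.5219 + 0.10013651×0.4781 = 0.228718
  M+8: 0.10013651×0.5219 = 0.052261
Scale to base peak (0.374260) = 100: 19.63 : 72.49 : 100.00 : 61.11 : 13.96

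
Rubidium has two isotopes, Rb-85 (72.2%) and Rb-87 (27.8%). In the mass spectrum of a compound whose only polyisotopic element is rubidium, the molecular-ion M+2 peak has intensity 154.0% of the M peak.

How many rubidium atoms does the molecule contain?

The M+2/M ratio from n Rb atoms is n · q/p = n · 0.278/0.722.
n = 1.540 × 0.722/0.278 = 4.00 ≈ 4

4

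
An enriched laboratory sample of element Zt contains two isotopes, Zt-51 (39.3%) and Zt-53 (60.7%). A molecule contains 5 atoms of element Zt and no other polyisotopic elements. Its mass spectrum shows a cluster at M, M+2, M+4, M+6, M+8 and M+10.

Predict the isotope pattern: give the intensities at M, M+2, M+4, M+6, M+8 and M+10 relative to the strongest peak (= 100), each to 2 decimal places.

2.71 : 20.96 : 64.74 : 100.00 : 77.23 : 23.86

The 5 Zt atoms are independent, so intensities follow the terms of (0.393 + 0.607)^5.
P(M) = 0.393^5 = 0.009375
P(M+2) = 5 × 0.393^4 × 0.607^1 = 0.072398
P(M+4) = 10 × 0.393^3 × 0.607^2 = 0.223643
P(M+6) = 10 × 0.393^2 × 0.607^3 = 0.345423
P(M+8) = 5 × 0.393^1 × 0.607^4 = 0.266758
P(M+10) = 0.607^5 = 0.082403
The M+6 peak is largest (0.345423); scaling to 100 gives 2.71 : 20.96 : 64.74 : 100.00 : 77.23 : 23.86.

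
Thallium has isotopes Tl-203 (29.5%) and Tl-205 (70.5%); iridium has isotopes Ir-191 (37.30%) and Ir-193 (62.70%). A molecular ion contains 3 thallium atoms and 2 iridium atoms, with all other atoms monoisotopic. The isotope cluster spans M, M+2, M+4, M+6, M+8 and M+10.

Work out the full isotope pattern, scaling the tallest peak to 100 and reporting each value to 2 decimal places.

1.06 : 11.17 : 46.73 : 97.04 : 100.00 : 40.90

Thallium pattern (n=3): 0.02567237 : 0.18405787 : 0.43986713 : 0.35040263
Iridium pattern (n=2): 0.139129 : 0.467742 : 0.393129
Convolve the two distributions (both contribute in 2-u steps):
  M: 0.02567237×0.139129 = 0.003572
  M+2: 0.02567237×0.467742 + 0.18405787×0.139129 = 0.037616
  M+4: 0.02567237×0.393129 + 0.18405787×0.467742 + 0.43986713×0.139129 = 0.157382
  M+6: 0.18405787×0.393129 + 0.43986713×0.467742 + 0.35040263×0.139129 = 0.326854
  M+8: 0.43986713×0.393129 + 0.35040263×0.467742 = 0.336823
  M+10: 0.35040263×0.393129 = 0.137753
Scale to base peak (0.336823) = 100: 1.06 : 11.17 : 46.73 : 97.04 : 100.00 : 40.90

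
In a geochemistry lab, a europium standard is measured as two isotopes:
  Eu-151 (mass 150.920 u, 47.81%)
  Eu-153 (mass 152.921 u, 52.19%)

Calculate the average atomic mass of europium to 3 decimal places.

Average mass = Σ (abundance × isotope mass) = 0.4781 × 150.920 + 0.5219 × 152.921
= 72.1549 + 79.8095 = 151.9644 u

151.964 u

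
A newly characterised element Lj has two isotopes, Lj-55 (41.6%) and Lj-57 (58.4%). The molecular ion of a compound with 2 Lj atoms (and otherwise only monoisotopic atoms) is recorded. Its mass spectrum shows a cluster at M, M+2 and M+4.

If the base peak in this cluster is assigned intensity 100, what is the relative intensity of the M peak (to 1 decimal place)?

Term probabilities: M 0.1731, M+2 0.4859, M+4 0.3411. Base peak = M+2.
P(M+2) = C(2,1) × 0.416^1 × 0.584^1 = 2 × 0.4160 × 0.5840 = 0.485888 (base)
P(M) = C(2,0) × 0.416^2 × 0.584^0 = 1 × 0.173056 × 1.0000 = 0.173056
Relative intensity = 0.173056 / 0.485888 × 100 = 35.6

35.6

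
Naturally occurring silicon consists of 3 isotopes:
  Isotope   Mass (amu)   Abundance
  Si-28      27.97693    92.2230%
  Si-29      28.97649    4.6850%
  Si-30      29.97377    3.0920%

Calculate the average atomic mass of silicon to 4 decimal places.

Ar = Σ fᵢ·mᵢ = 0.922230 × 27.97693 + 0.046850 × 28.97649 + 0.030920 × 29.97377
= 25.801164 + 1.357549 + 0.926789 = 28.085502 amu

28.0855 amu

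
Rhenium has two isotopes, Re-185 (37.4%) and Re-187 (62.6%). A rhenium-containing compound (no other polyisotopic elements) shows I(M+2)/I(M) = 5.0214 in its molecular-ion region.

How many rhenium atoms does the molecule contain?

With n Re atoms, P(M+2)/P(M) = C(n,1)·p^(n−1)q / p^n = n·q/p = n · 0.626/0.374.
n = 5.0214 × 0.374/0.626 = 3.00 ≈ 3

3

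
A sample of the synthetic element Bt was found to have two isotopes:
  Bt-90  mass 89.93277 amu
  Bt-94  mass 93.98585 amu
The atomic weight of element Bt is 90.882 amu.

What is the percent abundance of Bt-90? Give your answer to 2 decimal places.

76.58%

Writing the weighted mean with unknown fraction x of Bt-90:
89.93277·x + 93.98585·(1 − x) = 90.882
(89.93277 − 93.98585)·x = 90.882 − 93.98585
x = -3.10385 / -4.05308 = 0.76580 → 76.58% Bt-90, 23.42% Bt-94.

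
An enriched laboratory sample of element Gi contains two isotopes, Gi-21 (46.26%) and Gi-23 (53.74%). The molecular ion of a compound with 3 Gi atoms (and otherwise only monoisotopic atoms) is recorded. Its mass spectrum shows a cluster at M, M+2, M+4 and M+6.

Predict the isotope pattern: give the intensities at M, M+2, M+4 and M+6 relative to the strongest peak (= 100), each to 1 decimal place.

Expanding (0.4626 + 0.5374)^3:
P(M) = 0.4626^3 = 0.098996
P(M+2) = 3 × 0.4626^2 × 0.5374^1 = 0.345009
P(M+4) = 3 × 0.4626^1 × 0.5374^2 = 0.400795
P(M+6) = 0.5374^3 = 0.155200
The M+4 peak is largest (0.400795); scaling to 100 gives 24.7 : 86.1 : 100.0 : 38.7.

24.7 : 86.1 : 100.0 : 38.7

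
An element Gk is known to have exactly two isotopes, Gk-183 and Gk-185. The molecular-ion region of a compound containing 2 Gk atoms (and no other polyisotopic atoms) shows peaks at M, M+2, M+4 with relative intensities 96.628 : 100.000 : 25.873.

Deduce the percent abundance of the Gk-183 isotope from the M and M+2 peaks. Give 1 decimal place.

If p is the fraction of Gk that is Gk-183, then I(M+2)/I(M) = [C(2,1)·p^1·(1−p)] / p^2 = 2·(1−p)/p = 100.000/96.628 = 1.0349
(1−p)/p = 1.0349/2 = 0.5174  ⇒  p = 1/(1 + 0.5174) = 0.6590
Gk-183: 65.9%, Gk-185: 34.1%.

65.9%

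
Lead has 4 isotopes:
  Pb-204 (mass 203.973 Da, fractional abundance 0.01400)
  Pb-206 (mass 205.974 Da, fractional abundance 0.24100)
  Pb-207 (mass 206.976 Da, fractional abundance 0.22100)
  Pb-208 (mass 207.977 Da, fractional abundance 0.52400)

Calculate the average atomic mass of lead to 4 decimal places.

Ar = Σ fᵢ·mᵢ = 0.01400 × 203.973 + 0.24100 × 205.974 + 0.22100 × 206.976 + 0.52400 × 207.977
= 2.85562 + 49.63973 + 45.74170 + 108.97995 = 207.21700 Da

207.2170 Da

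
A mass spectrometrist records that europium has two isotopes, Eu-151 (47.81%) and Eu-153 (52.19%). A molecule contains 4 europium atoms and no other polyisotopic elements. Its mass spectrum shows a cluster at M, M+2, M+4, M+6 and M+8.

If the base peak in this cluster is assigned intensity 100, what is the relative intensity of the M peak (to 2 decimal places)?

(0.4781 + 0.5219)^4 gives M 0.0522, M+2 0.2281, M+4 0.3736, M+6 0.2719, M+8 0.0742; the largest is M+4.
P(M+4) = C(4,2) × 0.4781^2 × 0.5219^2 = 6 × 0.22857961 × 0.27237961 = 0.373563 (base)
P(M) = C(4,0) × 0.4781^4 × 0.5219^0 = 1 × 0.05224864 × 1.0000 = 0.052249
Relative intensity = 0.052249 / 0.373563 × 100 = 13.99

13.99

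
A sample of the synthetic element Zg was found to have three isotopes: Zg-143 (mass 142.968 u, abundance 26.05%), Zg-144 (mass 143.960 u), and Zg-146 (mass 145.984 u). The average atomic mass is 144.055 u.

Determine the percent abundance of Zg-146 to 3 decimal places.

17.461%

The remaining 73.95% is split between Zg-144 (fraction x) and Zg-146 (fraction 0.7395 − x).
Substituting: 143.960x + 145.984(0.7395 − x) = 106.811836
(143.960 − 145.984)x = -1.143332  ⇒  x = 0.56489, y = 0.17461
Zg-144: 56.489%, Zg-146: 17.461%.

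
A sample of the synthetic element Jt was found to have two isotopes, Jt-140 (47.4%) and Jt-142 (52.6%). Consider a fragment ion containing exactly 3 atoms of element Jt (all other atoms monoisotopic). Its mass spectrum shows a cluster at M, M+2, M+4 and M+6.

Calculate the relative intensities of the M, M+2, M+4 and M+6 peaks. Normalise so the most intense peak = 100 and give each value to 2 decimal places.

Each Jt atom is independently Jt-140 (p = 0.474) or Jt-142 (q = 0.526); the cluster is the binomial expansion (p + q)^3.
P(M) = 0.474^3 = 0.106496
P(M+2) = 3 × 0.474^2 × 0.526^1 = 0.354539
P(M+4) = 3 × 0.474^1 × 0.526^2 = 0.393433
P(M+6) = 0.526^3 = 0.145532
The M+4 peak is largest (0.393433); scaling to 100 gives 27.07 : 90.11 : 100.00 : 36.99.

27.07 : 90.11 : 100.00 : 36.99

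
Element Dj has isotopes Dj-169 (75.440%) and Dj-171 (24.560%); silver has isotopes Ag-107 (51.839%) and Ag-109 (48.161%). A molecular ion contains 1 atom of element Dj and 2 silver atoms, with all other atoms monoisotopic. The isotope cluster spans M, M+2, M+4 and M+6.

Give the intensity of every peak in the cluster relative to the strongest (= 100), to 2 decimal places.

Element Dj pattern (n=1): 0.7544 : 0.2456
Silver pattern (n=2): 0.26872819 : 0.49932362 : 0.23194819
Convolve the two distributions (both contribute in 2-u steps):
  M: 0.7544×0.26872819 = 0.202729
  M+2: 0.7544×0.49932362 + 0.2456×0.26872819 = 0.442689
  M+4: 0.7544×0.23194819 + 0.2456×0.49932362 = 0.297616
  M+6: 0.2456×0.23194819 = 0.056966
Scale to base peak (0.442689) = 100: 45.79 : 100.00 : 67.23 : 12.87

45.79 : 100.00 : 67.23 : 12.87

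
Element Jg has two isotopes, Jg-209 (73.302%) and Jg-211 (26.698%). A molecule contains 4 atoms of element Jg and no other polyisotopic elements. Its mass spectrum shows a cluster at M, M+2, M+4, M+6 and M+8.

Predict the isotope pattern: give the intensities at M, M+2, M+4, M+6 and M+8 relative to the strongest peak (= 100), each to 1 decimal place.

68.6 : 100.0 : 54.6 : 13.3 : 1.2

Expanding (0.73302 + 0.26698)^4:
P(M) = 0.73302^4 = 0.288711
P(M+2) = 4 × 0.73302^3 × 0.26698^1 = 0.420616
P(M+4) = 6 × 0.73302^2 × 0.26698^2 = 0.229795
P(M+6) = 4 × 0.73302^1 × 0.26698^3 = 0.055797
P(M+8) = 0.26698^4 = 0.005081
The M+2 peak is largest (0.420616); scaling to 100 gives 68.6 : 100.0 : 54.6 : 13.3 : 1.2.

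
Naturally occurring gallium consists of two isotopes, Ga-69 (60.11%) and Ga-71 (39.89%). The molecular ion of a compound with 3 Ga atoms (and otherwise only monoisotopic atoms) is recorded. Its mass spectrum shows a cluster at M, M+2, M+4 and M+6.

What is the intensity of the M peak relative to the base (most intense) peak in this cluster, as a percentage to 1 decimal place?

50.2%

Binomial terms of (0.6011 + 0.3989)^3: M 0.2172, M+2 0.4324, M+4 0.2869, M+6 0.0635 → M+2 is the base peak.
P(M+2) = C(3,1) × 0.6011^2 × 0.3989^1 = 3 × 0.36132121 × 0.3989 = 0.432393 (base)
P(M) = C(3,0) × 0.6011^3 × 0.3989^0 = 1 × 0.21719018 × 1.0000 = 0.217190
Relative intensity = 0.217190 / 0.432393 × 100 = 50.2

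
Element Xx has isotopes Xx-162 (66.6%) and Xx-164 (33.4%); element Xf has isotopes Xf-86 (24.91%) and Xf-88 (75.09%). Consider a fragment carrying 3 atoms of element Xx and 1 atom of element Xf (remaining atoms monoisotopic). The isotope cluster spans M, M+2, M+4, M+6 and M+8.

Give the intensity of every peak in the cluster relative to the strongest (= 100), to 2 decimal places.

18.90 : 85.43 : 100.00 : 45.38 : 7.19

Element Xx pattern (n=3): 0.2954083 : 0.44444311 : 0.22288889 : 0.0372597
Element Xf pattern (n=1): 0.2491 : 0.7509
Convolve the two distributions (both contribute in 2-u steps):
  M: 0.2954083×0.2491 = 0.073586
  M+2: 0.2954083×0.7509 + 0.44444311×0.2491 = 0.332533
  M+4: 0.44444311×0.7509 + 0.22288889×0.2491 = 0.389254
  M+6: 0.22288889×0.7509 + 0.0372597×0.2491 = 0.176649
  M+8: 0.0372597×0.7509 = 0.027978
Scale to base peak (0.389254) = 100: 18.90 : 85.43 : 100.00 : 45.38 : 7.19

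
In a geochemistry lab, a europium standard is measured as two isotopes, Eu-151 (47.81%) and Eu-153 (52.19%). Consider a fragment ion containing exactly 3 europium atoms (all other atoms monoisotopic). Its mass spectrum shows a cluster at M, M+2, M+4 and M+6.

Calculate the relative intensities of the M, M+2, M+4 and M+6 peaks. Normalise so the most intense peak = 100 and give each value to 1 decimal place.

Expanding (0.4781 + 0.5219)^3:
P(M) = 0.4781^3 = 0.109284
P(M+2) = 3 × 0.4781^2 × 0.5219^1 = 0.357887
P(M+4) = 3 × 0.4781^1 × 0.5219^2 = 0.390674
P(M+6) = 0.5219^3 = 0.142155
The M+4 peak is largest (0.390674); scaling to 100 gives 28.0 : 91.6 : 100.0 : 36.4.

28.0 : 91.6 : 100.0 : 36.4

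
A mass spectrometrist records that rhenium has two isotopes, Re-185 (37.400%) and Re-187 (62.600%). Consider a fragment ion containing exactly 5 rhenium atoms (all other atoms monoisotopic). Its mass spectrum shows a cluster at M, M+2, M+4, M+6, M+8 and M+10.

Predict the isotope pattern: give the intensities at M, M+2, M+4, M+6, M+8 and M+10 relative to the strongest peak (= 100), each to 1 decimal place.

Each Re atom is independently Re-185 (p = 0.37400) or Re-187 (q = 0.62600); the cluster is the binomial expansion (p + q)^5.
P(M) = 0.37400^5 = 0.007317
P(M+2) = 5 × 0.37400^4 × 0.62600^1 = 0.061239
P(M+4) = 10 × 0.37400^3 × 0.62600^2 = 0.205005
P(M+6) = 10 × 0.37400^2 × 0.62600^3 = 0.343136
P(M+8) = 5 × 0.37400^1 × 0.62600^4 = 0.287170
P(M+10) = 0.62600^5 = 0.096133
The M+6 peak is largest (0.343136); scaling to 100 gives 2.1 : 17.8 : 59.7 : 100.0 : 83.7 : 28.0.

2.1 : 17.8 : 59.7 : 100.0 : 83.7 : 28.0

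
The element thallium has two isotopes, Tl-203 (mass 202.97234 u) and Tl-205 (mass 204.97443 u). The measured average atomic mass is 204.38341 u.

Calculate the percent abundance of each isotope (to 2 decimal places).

Let x be the fractional abundance of Tl-203; then Tl-205 has abundance 1 − x.
202.97234·x + 204.97443·(1 − x) = 204.38341
(202.97234 − 204.97443)·x = 204.38341 − 204.97443
x = -0.59102 / -2.00209 = 0.29520 → 29.52% Tl-203, 70.48% Tl-205.

Tl-203: 29.52%, Tl-205: 70.48%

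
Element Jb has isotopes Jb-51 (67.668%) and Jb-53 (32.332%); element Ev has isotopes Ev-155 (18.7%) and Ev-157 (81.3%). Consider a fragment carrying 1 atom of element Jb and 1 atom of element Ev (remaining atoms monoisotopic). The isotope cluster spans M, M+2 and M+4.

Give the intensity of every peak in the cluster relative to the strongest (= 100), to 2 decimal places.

20.72 : 100.00 : 43.05

Element Jb pattern (n=1): 0.67668 : 0.32332
Element Ev pattern (n=1): 0.1870 : 0.8130
Convolve the two distributions (both contribute in 2-u steps):
  M: 0.67668×0.1870 = 0.126539
  M+2: 0.67668×0.8130 + 0.32332×0.1870 = 0.610602
  M+4: 0.32332×0.8130 = 0.262859
Scale to base peak (0.610602) = 100: 20.72 : 100.00 : 43.05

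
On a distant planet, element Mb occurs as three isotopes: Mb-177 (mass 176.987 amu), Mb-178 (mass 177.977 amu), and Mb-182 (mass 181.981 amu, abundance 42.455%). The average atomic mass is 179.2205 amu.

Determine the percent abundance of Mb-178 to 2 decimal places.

11.44%

The remaining 57.545% is split between Mb-177 (fraction x) and Mb-178 (fraction 0.57545 − x).
Substituting: 176.987x + 177.977(0.57545 − x) = 101.96046645
(176.987 − 177.977)x = -0.4563982  ⇒  x = 0.46101, y = 0.11444
Mb-177: 46.10%, Mb-178: 11.44%.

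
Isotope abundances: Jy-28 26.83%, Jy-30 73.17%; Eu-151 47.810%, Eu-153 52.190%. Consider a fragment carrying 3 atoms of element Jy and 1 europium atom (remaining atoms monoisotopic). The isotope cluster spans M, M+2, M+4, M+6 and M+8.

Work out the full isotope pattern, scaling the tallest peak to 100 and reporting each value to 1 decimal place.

Element Jy pattern (n=3): 0.01931355 : 0.15801403 : 0.4309313 : 0.39174112
Europium pattern (n=1): 0.4781 : 0.5219
Convolve the two distributions (both contribute in 2-u steps):
  M: 0.01931355×0.4781 = 0.009234
  M+2: 0.01931355×0.5219 + 0.15801403×0.4781 = 0.085626
  M+4: 0.15801403×0.5219 + 0.4309313×0.4781 = 0.288496
  M+6: 0.4309313×0.5219 + 0.39174112×0.4781 = 0.412194
  M+8: 0.39174112×0.5219 = 0.204450
Scale to base peak (0.412194) = 100: 2.2 : 20.8 : 70.0 : 100.0 : 49.6

2.2 : 20.8 : 70.0 : 100.0 : 49.6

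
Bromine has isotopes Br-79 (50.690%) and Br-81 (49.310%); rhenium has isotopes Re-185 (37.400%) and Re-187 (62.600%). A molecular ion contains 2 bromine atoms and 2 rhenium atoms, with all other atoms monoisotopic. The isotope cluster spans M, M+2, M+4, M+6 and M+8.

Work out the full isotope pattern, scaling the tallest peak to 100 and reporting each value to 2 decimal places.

9.75 : 51.59 : 100.00 : 83.99 : 25.84

Bromine pattern (n=2): 0.25694761 : 0.49990478 : 0.24314761
Rhenium pattern (n=2): 0.139876 : 0.468248 : 0.391876
Convolve the two distributions (both contribute in 2-u steps):
  M: 0.25694761×0.139876 = 0.035941
  M+2: 0.25694761×0.468248 + 0.49990478×0.139876 = 0.190240
  M+4: 0.25694761×0.391876 + 0.49990478×0.468248 + 0.24314761×0.139876 = 0.368782
  M+6: 0.49990478×0.391876 + 0.24314761×0.468248 = 0.309754
  M+8: 0.24314761×0.391876 = 0.095284
Scale to base peak (0.368782) = 100: 9.75 : 51.59 : 100.00 : 83.99 : 25.84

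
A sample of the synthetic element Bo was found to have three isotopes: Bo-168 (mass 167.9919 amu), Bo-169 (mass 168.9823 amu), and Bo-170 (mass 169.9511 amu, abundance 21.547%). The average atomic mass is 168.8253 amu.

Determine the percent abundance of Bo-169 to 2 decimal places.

41.52%

Let x and y be the fractions of Bo-168 and Bo-169. Then x + y = 1 − 0.21547 = 0.78453 and 167.9919x + 168.9823y = 168.8253 − 0.21547×169.9511 = 132.205936483.
Substituting: 167.9919x + 168.9823(0.78453 − x) = 132.205936483
(167.9919 − 168.9823)x = -0.365747336  ⇒  x = 0.36929, y = 0.41524
Bo-168: 36.93%, Bo-169: 41.52%.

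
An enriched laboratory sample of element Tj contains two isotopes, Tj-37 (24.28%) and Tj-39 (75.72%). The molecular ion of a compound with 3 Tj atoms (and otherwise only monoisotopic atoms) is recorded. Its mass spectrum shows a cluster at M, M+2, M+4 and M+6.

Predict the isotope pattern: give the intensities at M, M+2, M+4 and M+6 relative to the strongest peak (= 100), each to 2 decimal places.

Expanding (0.2428 + 0.7572)^3:
P(M) = 0.2428^3 = 0.014314
P(M+2) = 3 × 0.2428^2 × 0.7572^1 = 0.133915
P(M+4) = 3 × 0.2428^1 × 0.7572^2 = 0.417629
P(M+6) = 0.7572^3 = 0.434142
The M+6 peak is largest (0.434142); scaling to 100 gives 3.30 : 30.85 : 96.20 : 100.00.

3.30 : 30.85 : 96.20 : 100.00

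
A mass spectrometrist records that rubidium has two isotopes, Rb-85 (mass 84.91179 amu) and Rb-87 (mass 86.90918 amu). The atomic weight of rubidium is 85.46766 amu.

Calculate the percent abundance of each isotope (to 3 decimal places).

Writing the weighted mean with unknown fraction x of Rb-85:
84.91179·x + 86.90918·(1 − x) = 85.46766
(84.91179 − 86.90918)·x = 85.46766 − 86.90918
x = -1.44152 / -1.99739 = 0.72170 → 72.170% Rb-85, 27.830% Rb-87.

Rb-85: 72.170%, Rb-87: 27.830%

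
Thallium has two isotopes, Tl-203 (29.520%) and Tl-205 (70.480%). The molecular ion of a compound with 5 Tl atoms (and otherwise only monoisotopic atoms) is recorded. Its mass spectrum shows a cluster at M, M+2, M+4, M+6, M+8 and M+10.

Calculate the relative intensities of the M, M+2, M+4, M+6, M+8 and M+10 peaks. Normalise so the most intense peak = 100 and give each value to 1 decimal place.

Each Tl atom is independently Tl-203 (p = 0.29520) or Tl-205 (q = 0.70480); the cluster is the binomial expansion (p + q)^5.
P(M) = 0.29520^5 = 0.002242
P(M+2) = 5 × 0.29520^4 × 0.70480^1 = 0.026761
P(M+4) = 10 × 0.29520^3 × 0.70480^2 = 0.127785
P(M+6) = 10 × 0.29520^2 × 0.70480^3 = 0.305092
P(M+8) = 5 × 0.29520^1 × 0.70480^4 = 0.364208
P(M+10) = 0.70480^5 = 0.173912
The M+8 peak is largest (0.364208); scaling to 100 gives 0.6 : 7.3 : 35.1 : 83.8 : 100.0 : 47.8.

0.6 : 7.3 : 35.1 : 83.8 : 100.0 : 47.8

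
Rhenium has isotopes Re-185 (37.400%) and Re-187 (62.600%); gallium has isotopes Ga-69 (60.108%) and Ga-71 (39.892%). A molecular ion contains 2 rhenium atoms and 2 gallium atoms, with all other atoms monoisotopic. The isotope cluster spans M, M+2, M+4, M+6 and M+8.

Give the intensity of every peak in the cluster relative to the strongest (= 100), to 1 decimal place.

Rhenium pattern (n=2): 0.139876 : 0.468248 : 0.391876
Gallium pattern (n=2): 0.36129717 : 0.47956567 : 0.15913717
Convolve the two distributions (both contribute in 2-u steps):
  M: 0.139876×0.36129717 = 0.050537
  M+2: 0.139876×0.47956567 + 0.468248×0.36129717 = 0.236256
  M+4: 0.139876×0.15913717 + 0.468248×0.47956567 + 0.391876×0.36129717 = 0.388399
  M+6: 0.468248×0.15913717 + 0.391876×0.47956567 = 0.262446
  M+8: 0.391876×0.15913717 = 0.062362
Scale to base peak (0.388399) = 100: 13.0 : 60.8 : 100.0 : 67.6 : 16.1

13.0 : 60.8 : 100.0 : 67.6 : 16.1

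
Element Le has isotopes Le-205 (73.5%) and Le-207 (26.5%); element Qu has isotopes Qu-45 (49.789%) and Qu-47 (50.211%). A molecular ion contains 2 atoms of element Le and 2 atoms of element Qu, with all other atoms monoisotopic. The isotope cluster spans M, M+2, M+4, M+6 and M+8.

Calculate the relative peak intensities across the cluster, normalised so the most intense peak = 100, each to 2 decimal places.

36.52 : 100.00 : 95.01 : 36.36 : 4.83

Element Le pattern (n=2): 0.540225 : 0.38955 : 0.070225
Element Qu pattern (n=2): 0.24789445 : 0.4999911 : 0.25211445
Convolve the two distributions (both contribute in 2-u steps):
  M: 0.540225×0.24789445 = 0.133919
  M+2: 0.540225×0.4999911 + 0.38955×0.24789445 = 0.366675
  M+4: 0.540225×0.25211445 + 0.38955×0.4999911 + 0.070225×0.24789445 = 0.348378
  M+6: 0.38955×0.25211445 + 0.070225×0.4999911 = 0.133323
  M+8: 0.070225×0.25211445 = 0.017705
Scale to base peak (0.366675) = 100: 36.52 : 100.00 : 95.01 : 36.36 : 4.83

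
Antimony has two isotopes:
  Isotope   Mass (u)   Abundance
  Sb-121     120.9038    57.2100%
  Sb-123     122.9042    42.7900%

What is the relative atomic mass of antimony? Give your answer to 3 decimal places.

121.760 u

Average mass = Σ (abundance × isotope mass) = 0.572100 × 120.9038 + 0.427900 × 122.9042
= 69.16906 + 52.59071 = 121.75977 u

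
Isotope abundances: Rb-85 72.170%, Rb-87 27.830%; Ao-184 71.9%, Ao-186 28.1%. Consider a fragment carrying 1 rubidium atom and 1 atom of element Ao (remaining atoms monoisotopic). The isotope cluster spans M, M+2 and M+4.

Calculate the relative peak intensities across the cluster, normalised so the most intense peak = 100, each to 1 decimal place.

100.0 : 77.6 : 15.1

Rubidium pattern (n=1): 0.7217 : 0.2783
Element Ao pattern (n=1): 0.7190 : 0.2810
Convolve the two distributions (both contribute in 2-u steps):
  M: 0.7217×0.7190 = 0.518902
  M+2: 0.7217×0.2810 + 0.2783×0.7190 = 0.402895
  M+4: 0.2783×0.2810 = 0.078202
Scale to base peak (0.518902) = 100: 100.0 : 77.6 : 15.1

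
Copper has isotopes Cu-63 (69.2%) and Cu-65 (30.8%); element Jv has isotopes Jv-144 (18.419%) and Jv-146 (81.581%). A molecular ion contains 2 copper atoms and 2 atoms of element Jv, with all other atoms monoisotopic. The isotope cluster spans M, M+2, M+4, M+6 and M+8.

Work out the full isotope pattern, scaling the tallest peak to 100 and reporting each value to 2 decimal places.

Copper pattern (n=2): 0.478864 : 0.426272 : 0.094864
Element Jv pattern (n=2): 0.03392596 : 0.30052809 : 0.66554596
Convolve the two distributions (both contribute in 2-u steps):
  M: 0.478864×0.03392596 = 0.016246
  M+2: 0.478864×0.30052809 + 0.426272×0.03392596 = 0.158374
  M+4: 0.478864×0.66554596 + 0.426272×0.30052809 + 0.094864×0.03392596 = 0.450031
  M+6: 0.426272×0.66554596 + 0.094864×0.30052809 = 0.312213
  M+8: 0.094864×0.66554596 = 0.063136
Scale to base peak (0.450031) = 100: 3.61 : 35.19 : 100.00 : 69.38 : 14.03

3.61 : 35.19 : 100.00 : 69.38 : 14.03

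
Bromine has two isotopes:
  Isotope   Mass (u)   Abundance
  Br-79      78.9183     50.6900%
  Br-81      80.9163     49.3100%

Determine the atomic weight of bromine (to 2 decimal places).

79.90 u

The abundance-weighted mean is 0.506900 × 78.9183 + 0.493100 × 80.9163
= 40.00369 + 39.89983 = 79.90352 u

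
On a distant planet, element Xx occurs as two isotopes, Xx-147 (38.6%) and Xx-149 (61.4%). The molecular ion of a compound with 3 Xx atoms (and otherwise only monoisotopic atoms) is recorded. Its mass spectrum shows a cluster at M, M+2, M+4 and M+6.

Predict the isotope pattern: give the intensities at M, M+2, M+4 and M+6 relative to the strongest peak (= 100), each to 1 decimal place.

Expanding (0.386 + 0.614)^3:
P(M) = 0.386^3 = 0.057512
P(M+2) = 3 × 0.386^2 × 0.614^1 = 0.274451
P(M+4) = 3 × 0.386^1 × 0.614^2 = 0.436561
P(M+6) = 0.614^3 = 0.231476
The M+4 peak is largest (0.436561); scaling to 100 gives 13.2 : 62.9 : 100.0 : 53.0.

13.2 : 62.9 : 100.0 : 53.0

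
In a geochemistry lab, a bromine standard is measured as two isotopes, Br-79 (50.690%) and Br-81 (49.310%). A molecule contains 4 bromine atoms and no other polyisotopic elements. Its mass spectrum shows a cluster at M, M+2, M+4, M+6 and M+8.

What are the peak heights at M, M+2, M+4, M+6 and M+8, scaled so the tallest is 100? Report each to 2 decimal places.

17.61 : 68.53 : 100.00 : 64.85 : 15.77

Expanding (0.50690 + 0.49310)^4:
P(M) = 0.50690^4 = 0.066022
P(M+2) = 4 × 0.50690^3 × 0.49310^1 = 0.256899
P(M+4) = 6 × 0.50690^2 × 0.49310^2 = 0.374857
P(M+6) = 4 × 0.50690^1 × 0.49310^3 = 0.243101
P(M+8) = 0.49310^4 = 0.059121
The M+4 peak is largest (0.374857); scaling to 100 gives 17.61 : 68.53 : 100.00 : 64.85 : 15.77.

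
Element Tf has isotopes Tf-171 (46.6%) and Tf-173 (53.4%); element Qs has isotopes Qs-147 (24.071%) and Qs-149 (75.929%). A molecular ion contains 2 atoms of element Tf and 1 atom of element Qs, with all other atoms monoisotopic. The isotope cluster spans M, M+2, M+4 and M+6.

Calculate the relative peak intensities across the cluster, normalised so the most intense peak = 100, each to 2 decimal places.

11.71 : 63.75 : 100.00 : 48.49

Element Tf pattern (n=2): 0.217156 : 0.497688 : 0.285156
Element Qs pattern (n=1): 0.24071 : 0.75929
Convolve the two distributions (both contribute in 2-u steps):
  M: 0.217156×0.24071 = 0.052272
  M+2: 0.217156×0.75929 + 0.497688×0.24071 = 0.284683
  M+4: 0.497688×0.75929 + 0.285156×0.24071 = 0.446529
  M+6: 0.285156×0.75929 = 0.216516
Scale to base peak (0.446529) = 100: 11.71 : 63.75 : 100.00 : 48.49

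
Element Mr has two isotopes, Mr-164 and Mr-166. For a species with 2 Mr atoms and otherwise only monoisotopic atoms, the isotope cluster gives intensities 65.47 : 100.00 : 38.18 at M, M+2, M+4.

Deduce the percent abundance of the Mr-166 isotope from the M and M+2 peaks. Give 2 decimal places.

If p is the fraction of Mr that is Mr-164, then I(M+2)/I(M) = [C(2,1)·p^1·(1−p)] / p^2 = 2·(1−p)/p = 100.00/65.47 = 1.5274
(1−p)/p = 1.5274/2 = 0.7637  ⇒  p = 1/(1 + 0.7637) = 0.5670
Mr-164: 56.70%, Mr-166: 43.30%.

43.30%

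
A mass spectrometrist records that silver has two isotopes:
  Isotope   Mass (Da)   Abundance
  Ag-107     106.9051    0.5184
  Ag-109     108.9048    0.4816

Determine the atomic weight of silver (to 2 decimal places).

107.87 Da

Average mass = Σ (abundance × isotope mass) = 0.5184 × 106.9051 + 0.4816 × 108.9048
= 55.41960 + 52.44855 = 107.86815 Da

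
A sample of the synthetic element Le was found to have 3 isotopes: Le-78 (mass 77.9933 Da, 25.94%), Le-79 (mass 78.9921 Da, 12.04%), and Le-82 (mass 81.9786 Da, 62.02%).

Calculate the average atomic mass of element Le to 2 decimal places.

Ar = Σ fᵢ·mᵢ = 0.2594 × 77.9933 + 0.1204 × 78.9921 + 0.6202 × 81.9786
= 20.23146 + 9.51065 + 50.84313 = 80.58524 Da

80.59 Da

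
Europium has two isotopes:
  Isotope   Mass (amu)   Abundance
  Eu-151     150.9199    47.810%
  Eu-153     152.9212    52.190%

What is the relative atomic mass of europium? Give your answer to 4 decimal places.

151.9644 amu

Weight each isotope mass by its fractional abundance: 0.47810 × 150.9199 + 0.52190 × 152.9212
= 72.15480 + 79.80957 = 151.96437 amu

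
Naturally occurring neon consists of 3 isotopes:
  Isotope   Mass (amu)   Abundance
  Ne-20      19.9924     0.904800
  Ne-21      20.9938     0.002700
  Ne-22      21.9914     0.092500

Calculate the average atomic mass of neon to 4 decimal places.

Weight each isotope mass by its fractional abundance: 0.904800 × 19.9924 + 0.002700 × 20.9938 + 0.092500 × 21.9914
= 18.08912 + 0.05668 + 2.03420 = 20.18000 amu

20.1800 amu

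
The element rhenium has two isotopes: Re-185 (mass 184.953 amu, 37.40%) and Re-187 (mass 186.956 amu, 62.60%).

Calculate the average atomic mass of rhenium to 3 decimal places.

186.207 amu

Ar = Σ fᵢ·mᵢ = 0.3740 × 184.953 + 0.6260 × 186.956
= 69.1724 + 117.0345 = 186.2069 amu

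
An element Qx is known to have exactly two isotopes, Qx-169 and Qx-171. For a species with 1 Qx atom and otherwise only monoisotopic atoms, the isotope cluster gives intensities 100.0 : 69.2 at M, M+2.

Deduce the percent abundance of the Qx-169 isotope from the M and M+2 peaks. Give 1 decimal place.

Write p for the Qx-169 fraction. I(M+2)/I(M) = [C(1,1)·p^0·(1−p)] / p^1 = 1·(1−p)/p = 69.2/100.0 = 0.6920
(1−p)/p = 0.6920/1 = 0.6920  ⇒  p = 1/(1 + 0.6920) = 0.5910
Qx-169: 59.1%, Qx-171: 40.9%.

59.1%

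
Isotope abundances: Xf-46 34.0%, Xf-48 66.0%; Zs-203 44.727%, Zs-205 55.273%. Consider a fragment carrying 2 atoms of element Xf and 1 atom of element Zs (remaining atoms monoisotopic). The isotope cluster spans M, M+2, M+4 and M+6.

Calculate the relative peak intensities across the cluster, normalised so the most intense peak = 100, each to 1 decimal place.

Element Xf pattern (n=2): 0.1156 : 0.4488 : 0.4356
Element Zs pattern (n=1): 0.44727 : 0.55273
Convolve the two distributions (both contribute in 2-u steps):
  M: 0.1156×0.44727 = 0.051704
  M+2: 0.1156×0.55273 + 0.4488×0.44727 = 0.264630
  M+4: 0.4488×0.55273 + 0.4356×0.44727 = 0.442896
  M+6: 0.4356×0.55273 = 0.240769
Scale to base peak (0.442896) = 100: 11.7 : 59.7 : 100.0 : 54.4

11.7 : 59.7 : 100.0 : 54.4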